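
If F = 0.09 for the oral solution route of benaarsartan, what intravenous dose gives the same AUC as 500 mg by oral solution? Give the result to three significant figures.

D_iv = 45.0 mg

Systemic exposure from an extravascular dose = F × D_ev, so the equivalent IV dose is F × D_ev.
D_iv = F × D_ev = 0.09 × 500 = 45 mg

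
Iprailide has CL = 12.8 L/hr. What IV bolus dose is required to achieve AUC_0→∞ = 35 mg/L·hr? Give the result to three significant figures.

Dose_iv = CL × AUC_0→∞
     = 12.8 × 35 = 448 mg

Dose = 448 mg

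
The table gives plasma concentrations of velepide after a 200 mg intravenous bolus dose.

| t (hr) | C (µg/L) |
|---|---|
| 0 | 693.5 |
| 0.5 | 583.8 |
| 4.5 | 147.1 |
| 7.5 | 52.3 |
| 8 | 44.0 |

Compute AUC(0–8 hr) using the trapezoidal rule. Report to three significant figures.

Trapezoidal AUC_0→8:
  [0→0.5]: (693.5+583.8)/2 × 0.5 = 319.325
  [0.5→4.5]: (583.8+147.1)/2 × 4 = 1461.8
  [4.5→7.5]: (147.1+52.3)/2 × 3 = 299.1
  [7.5→8]: (52.3+44.0)/2 × 0.5 = 24.075
  Sum = 2104.3 µg/L·hr

AUC = 2100 µg/L·hr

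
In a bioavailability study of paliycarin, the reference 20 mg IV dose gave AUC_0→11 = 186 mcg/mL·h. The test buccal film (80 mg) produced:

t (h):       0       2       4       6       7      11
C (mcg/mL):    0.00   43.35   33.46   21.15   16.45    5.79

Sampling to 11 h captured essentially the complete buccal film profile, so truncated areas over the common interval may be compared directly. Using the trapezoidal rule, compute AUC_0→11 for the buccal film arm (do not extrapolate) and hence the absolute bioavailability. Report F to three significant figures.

F = 0.320

Trapezoidal AUC_0→11 (buccal film):
  [0→2]: (0.00+43.35)/2 × 2 = 43.35
  [2→4]: (43.35+33.46)/2 × 2 = 76.81
  [4→6]: (33.46+21.15)/2 × 2 = 54.61
  [6→7]: (21.15+16.45)/2 × 1 = 18.8
  [7→11]: (16.45+5.79)/2 × 4 = 44.48
  Sum = 238.05 mcg/mL·h
F = (AUC_ev/D_ev)/(AUC_iv/D_iv) = (238.05/80)/(186/20) = 2.975625/9.3 = 0.3200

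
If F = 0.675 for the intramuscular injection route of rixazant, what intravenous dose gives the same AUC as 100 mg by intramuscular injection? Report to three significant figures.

Systemic exposure from an extravascular dose = F × D_ev, so the equivalent IV dose is F × D_ev.
D_iv = F × D_ev = 0.675 × 100 = 67.5 mg

D_iv = 67.5 mg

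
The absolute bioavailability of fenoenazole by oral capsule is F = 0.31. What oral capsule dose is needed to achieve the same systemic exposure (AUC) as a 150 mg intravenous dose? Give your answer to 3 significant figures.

For equal systemic exposure: F × D_ev = D_iv
D_ev = D_iv / F = 150 / 0.31 = 483.871 mg

D_oral = 484 mg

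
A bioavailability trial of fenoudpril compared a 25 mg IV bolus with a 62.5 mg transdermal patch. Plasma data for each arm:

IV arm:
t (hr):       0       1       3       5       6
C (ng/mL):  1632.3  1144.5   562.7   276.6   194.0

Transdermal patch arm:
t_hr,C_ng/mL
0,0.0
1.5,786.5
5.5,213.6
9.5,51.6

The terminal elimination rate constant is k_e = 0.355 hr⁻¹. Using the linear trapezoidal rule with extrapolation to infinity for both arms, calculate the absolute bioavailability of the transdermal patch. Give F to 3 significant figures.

Trapezoidal AUC_0→6 (IV):
  [0→1]: (1632.3+1144.5)/2 × 1 = 1388.4
  [1→3]: (1144.5+562.7)/2 × 2 = 1707.2
  [3→5]: (562.7+276.6)/2 × 2 = 839.3
  [5→6]: (276.6+194.0)/2 × 1 = 235.3
  Sum = 4170.2 ng/mL·hr
IV tail: 194.0/0.355 = 546.479; AUC_iv,0→∞ = 4170.2 + 546.479 = 4716.679 ng/mL·hr
Trapezoidal AUC_0→9.5 (transdermal patch):
  [0→1.5]: (0.0+786.5)/2 × 1.5 = 589.875
  [1.5→5.5]: (786.5+213.6)/2 × 4 = 2000.2
  [5.5→9.5]: (213.6+51.6)/2 × 4 = 530.4
  Sum = 3120.475 ng/mL·hr
transdermal patch tail: 51.6/0.355 = 145.352; AUC_ev,0→∞ = 3120.475 + 145.352 = 3265.827 ng/mL·hr
F = (AUC_ev/D_ev)/(AUC_iv/D_iv) = (3265.827/62.5)/(4716.679/25) = 52.253232/188.66716 = 0.2770

F = 0.277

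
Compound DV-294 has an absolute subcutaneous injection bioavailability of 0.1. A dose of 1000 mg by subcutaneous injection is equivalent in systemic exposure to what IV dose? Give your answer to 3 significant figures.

Systemic exposure from an extravascular dose = F × D_ev, so the equivalent IV dose is F × D_ev.
D_iv = F × D_ev = 0.1 × 1000 = 100 mg

D_iv = 100 mg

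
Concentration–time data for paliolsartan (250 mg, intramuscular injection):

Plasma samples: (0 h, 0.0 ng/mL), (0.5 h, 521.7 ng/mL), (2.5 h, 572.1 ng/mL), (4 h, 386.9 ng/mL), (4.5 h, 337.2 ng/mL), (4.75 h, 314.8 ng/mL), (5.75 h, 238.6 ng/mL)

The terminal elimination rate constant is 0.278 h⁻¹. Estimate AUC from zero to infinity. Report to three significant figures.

Trapezoidal AUC_0→5.75:
  [0→0.5]: (0.0+521.7)/2 × 0.5 = 130.425
  [0.5→2.5]: (521.7+572.1)/2 × 2 = 1093.8
  [2.5→4]: (572.1+386.9)/2 × 1.5 = 719.25
  [4→4.5]: (386.9+337.2)/2 × 0.5 = 181.025
  [4.5→4.75]: (337.2+314.8)/2 × 0.25 = 81.5
  [4.75→5.75]: (314.8+238.6)/2 × 1 = 276.7
  Sum = 2482.7 ng/mL·h
Extrapolated tail: C_last / k_e = 238.6 / 0.278 = 858.273
AUC_0→∞ = 2482.7 + 858.273 = 3340.973 ng/mL·h

AUC = 3340 ng/mL·h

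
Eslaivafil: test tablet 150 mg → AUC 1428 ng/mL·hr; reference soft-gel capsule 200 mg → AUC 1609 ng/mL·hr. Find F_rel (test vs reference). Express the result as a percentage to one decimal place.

F_rel = 118.3%

F_rel = (AUC_test/D_test) / (AUC_ref/D_ref)
      = (1428/150) / (1609/200)
      = 9.52 / 8.045 = 1.1833 = 118.33%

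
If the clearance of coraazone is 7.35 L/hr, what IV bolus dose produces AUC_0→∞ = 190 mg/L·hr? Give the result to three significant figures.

Dose_iv = CL × AUC_0→∞
     = 7.35 × 190 = 1396.5 mg

Dose = 1400 mg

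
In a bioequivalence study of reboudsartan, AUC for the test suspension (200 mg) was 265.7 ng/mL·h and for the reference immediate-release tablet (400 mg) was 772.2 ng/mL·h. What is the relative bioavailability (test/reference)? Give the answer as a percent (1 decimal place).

F_rel = (AUC_test/D_test) / (AUC_ref/D_ref)
      = (265.7/200) / (772.2/400)
      = 1.3285 / 1.9305 = 0.6882 = 68.82%

F_rel = 68.8%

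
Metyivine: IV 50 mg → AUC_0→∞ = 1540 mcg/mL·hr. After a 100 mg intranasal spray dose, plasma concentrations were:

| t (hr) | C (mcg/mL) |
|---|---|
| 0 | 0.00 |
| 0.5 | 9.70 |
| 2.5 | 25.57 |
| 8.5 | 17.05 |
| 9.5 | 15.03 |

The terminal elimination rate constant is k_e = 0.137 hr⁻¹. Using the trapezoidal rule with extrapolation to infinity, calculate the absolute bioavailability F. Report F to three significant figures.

F = 0.0946

Trapezoidal AUC_0→9.5 (intranasal spray):
  [0→0.5]: (0.00+9.70)/2 × 0.5 = 2.425
  [0.5→2.5]: (9.70+25.57)/2 × 2 = 35.27
  [2.5→8.5]: (25.57+17.05)/2 × 6 = 127.86
  [8.5→9.5]: (17.05+15.03)/2 × 1 = 16.04
  Sum = 181.595 mcg/mL·hr
Tail: C_last/k_e = 15.03/0.137 = 109.708
AUC_0→∞ (intranasal spray) = 181.595 + 109.708 = 291.303 mcg/mL·hr
F = (AUC_ev/D_ev)/(AUC_iv/D_iv) = (291.303/100)/(1540/50) = 2.91303/30.8 = 0.0946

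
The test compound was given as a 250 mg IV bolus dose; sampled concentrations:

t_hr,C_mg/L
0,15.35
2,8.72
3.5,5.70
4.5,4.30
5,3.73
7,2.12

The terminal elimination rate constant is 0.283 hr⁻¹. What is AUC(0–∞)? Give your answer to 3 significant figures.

Trapezoidal AUC_0→7:
  [0→2]: (15.35+8.72)/2 × 2 = 24.07
  [2→3.5]: (8.72+5.70)/2 × 1.5 = 10.815
  [3.5→4.5]: (5.70+4.30)/2 × 1 = 5.0
  [4.5→5]: (4.30+3.73)/2 × 0.5 = 2.0075
  [5→7]: (3.73+2.12)/2 × 2 = 5.85
  Sum = 47.7425 mg/L·hr
Extrapolated tail: C_last / k_e = 2.12 / 0.283 = 7.491
AUC_0→∞ = 47.7425 + 7.491 = 55.2335 mg/L·hr

AUC = 55.2 mg/L·hr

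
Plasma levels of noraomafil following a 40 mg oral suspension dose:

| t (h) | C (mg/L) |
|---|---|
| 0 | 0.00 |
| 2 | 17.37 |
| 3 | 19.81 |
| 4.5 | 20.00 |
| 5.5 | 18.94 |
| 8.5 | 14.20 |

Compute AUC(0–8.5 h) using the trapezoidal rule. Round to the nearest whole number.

Trapezoidal AUC_0→8.5:
  [0→2]: (0.00+17.37)/2 × 2 = 17.37
  [2→3]: (17.37+19.81)/2 × 1 = 18.59
  [3→4.5]: (19.81+20.00)/2 × 1.5 = 29.8575
  [4.5→5.5]: (20.00+18.94)/2 × 1 = 19.47
  [5.5→8.5]: (18.94+14.20)/2 × 3 = 49.71
  Sum = 134.9975 mg/L·h

AUC = 135 mg/L·h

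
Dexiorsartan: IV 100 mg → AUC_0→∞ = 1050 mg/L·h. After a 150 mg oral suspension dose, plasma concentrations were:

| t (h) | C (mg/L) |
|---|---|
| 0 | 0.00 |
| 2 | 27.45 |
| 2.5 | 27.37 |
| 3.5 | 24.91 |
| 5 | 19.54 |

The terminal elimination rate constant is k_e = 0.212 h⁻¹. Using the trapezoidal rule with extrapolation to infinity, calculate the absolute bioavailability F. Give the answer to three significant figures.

F = 0.122

Trapezoidal AUC_0→5 (oral suspension):
  [0→2]: (0.00+27.45)/2 × 2 = 27.45
  [2→2.5]: (27.45+27.37)/2 × 0.5 = 13.705
  [2.5→3.5]: (27.37+24.91)/2 × 1 = 26.14
  [3.5→5]: (24.91+19.54)/2 × 1.5 = 33.3375
  Sum = 100.6325 mg/L·h
Tail: C_last/k_e = 19.54/0.212 = 92.170
AUC_0→∞ (oral suspension) = 100.6325 + 92.170 = 192.8025 mg/L·h
F = (AUC_ev/D_ev)/(AUC_iv/D_iv) = (192.8025/150)/(1050/100) = 1.28535/10.5 = 0.1224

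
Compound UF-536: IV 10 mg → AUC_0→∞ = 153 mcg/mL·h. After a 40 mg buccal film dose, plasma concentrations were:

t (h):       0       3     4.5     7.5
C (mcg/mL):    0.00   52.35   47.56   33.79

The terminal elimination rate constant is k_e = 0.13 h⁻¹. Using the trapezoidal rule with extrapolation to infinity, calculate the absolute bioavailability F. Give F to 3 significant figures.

F = 0.875

Trapezoidal AUC_0→7.5 (buccal film):
  [0→3]: (0.00+52.35)/2 × 3 = 78.525
  [3→4.5]: (52.35+47.56)/2 × 1.5 = 74.9325
  [4.5→7.5]: (47.56+33.79)/2 × 3 = 122.025
  Sum = 275.4825 mcg/mL·h
Tail: C_last/k_e = 33.79/0.13 = 259.923
AUC_0→∞ (buccal film) = 275.4825 + 259.923 = 535.4055 mcg/mL·h
F = (AUC_ev/D_ev)/(AUC_iv/D_iv) = (535.4055/40)/(153/10) = 13.3851/15.3 = 0.8748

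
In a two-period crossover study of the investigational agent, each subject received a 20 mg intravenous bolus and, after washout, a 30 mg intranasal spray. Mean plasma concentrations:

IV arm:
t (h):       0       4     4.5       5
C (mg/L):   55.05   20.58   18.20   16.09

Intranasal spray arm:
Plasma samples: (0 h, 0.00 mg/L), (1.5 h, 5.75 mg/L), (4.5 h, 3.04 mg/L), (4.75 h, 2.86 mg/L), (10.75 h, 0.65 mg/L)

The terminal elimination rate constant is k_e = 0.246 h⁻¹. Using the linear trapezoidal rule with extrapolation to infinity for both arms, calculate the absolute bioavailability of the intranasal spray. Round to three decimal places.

F = 0.089

Trapezoidal AUC_0→5 (IV):
  [0→4]: (55.05+20.58)/2 × 4 = 151.26
  [4→4.5]: (20.58+18.20)/2 × 0.5 = 9.695
  [4.5→5]: (18.20+16.09)/2 × 0.5 = 8.5725
  Sum = 169.5275 mg/L·h
IV tail: 16.09/0.246 = 65.407; AUC_iv,0→∞ = 169.5275 + 65.407 = 234.9345 mg/L·h
Trapezoidal AUC_0→10.75 (intranasal spray):
  [0→1.5]: (0.00+5.75)/2 × 1.5 = 4.3125
  [1.5→4.5]: (5.75+3.04)/2 × 3 = 13.185
  [4.5→4.75]: (3.04+2.86)/2 × 0.25 = 0.7375
  [4.75→10.75]: (2.86+0.65)/2 × 6 = 10.53
  Sum = 28.765 mg/L·h
intranasal spray tail: 0.65/0.246 = 2.642; AUC_ev,0→∞ = 28.765 + 2.642 = 31.407 mg/L·h
F = (AUC_ev/D_ev)/(AUC_iv/D_iv) = (31.407/30)/(234.9345/20) = 1.0469/11.746725 = 0.0891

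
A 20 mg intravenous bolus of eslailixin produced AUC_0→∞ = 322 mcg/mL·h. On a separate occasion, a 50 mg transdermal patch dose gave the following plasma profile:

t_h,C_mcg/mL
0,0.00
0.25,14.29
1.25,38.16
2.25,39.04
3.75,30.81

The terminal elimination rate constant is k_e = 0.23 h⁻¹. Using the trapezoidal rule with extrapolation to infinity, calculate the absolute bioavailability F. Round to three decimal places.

F = 0.314

Trapezoidal AUC_0→3.75 (transdermal patch):
  [0→0.25]: (0.00+14.29)/2 × 0.25 = 1.78625
  [0.25→1.25]: (14.29+38.16)/2 × 1 = 26.225
  [1.25→2.25]: (38.16+39.04)/2 × 1 = 38.6
  [2.25→3.75]: (39.04+30.81)/2 × 1.5 = 52.3875
  Sum = 118.99875 mcg/mL·h
Tail: C_last/k_e = 30.81/0.23 = 133.957
AUC_0→∞ (transdermal patch) = 118.99875 + 133.957 = 252.95575 mcg/mL·h
F = (AUC_ev/D_ev)/(AUC_iv/D_iv) = (252.95575/50)/(322/20) = 5.059115/16.1 = 0.3142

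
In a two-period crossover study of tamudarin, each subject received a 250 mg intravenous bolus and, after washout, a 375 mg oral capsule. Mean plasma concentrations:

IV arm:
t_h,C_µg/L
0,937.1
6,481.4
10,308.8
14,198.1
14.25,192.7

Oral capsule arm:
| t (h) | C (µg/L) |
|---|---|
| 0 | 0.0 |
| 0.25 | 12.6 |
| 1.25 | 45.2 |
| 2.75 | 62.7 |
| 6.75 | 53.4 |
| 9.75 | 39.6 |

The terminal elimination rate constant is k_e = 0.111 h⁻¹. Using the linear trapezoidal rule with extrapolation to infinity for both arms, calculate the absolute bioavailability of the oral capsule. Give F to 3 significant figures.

Trapezoidal AUC_0→14.25 (IV):
  [0→6]: (937.1+481.4)/2 × 6 = 4255.5
  [6→10]: (481.4+308.8)/2 × 4 = 1580.4
  [10→14]: (308.8+198.1)/2 × 4 = 1013.8
  [14→14.25]: (198.1+192.7)/2 × 0.25 = 48.85
  Sum = 6898.55 µg/L·h
IV tail: 192.7/0.111 = 1736.036; AUC_iv,0→∞ = 6898.55 + 1736.036 = 8634.586 µg/L·h
Trapezoidal AUC_0→9.75 (oral capsule):
  [0→0.25]: (0.0+12.6)/2 × 0.25 = 1.575
  [0.25→1.25]: (12.6+45.2)/2 × 1 = 28.9
  [1.25→2.75]: (45.2+62.7)/2 × 1.5 = 80.925
  [2.75→6.75]: (62.7+53.4)/2 × 4 = 232.2
  [6.75→9.75]: (53.4+39.6)/2 × 3 = 139.5
  Sum = 483.1 µg/L·h
oral capsule tail: 39.6/0.111 = 356.757; AUC_ev,0→∞ = 483.1 + 356.757 = 839.857 µg/L·h
F = (AUC_ev/D_ev)/(AUC_iv/D_iv) = (839.857/375)/(8634.586/250) = 2.23962/34.538344 = 0.0648

F = 0.0648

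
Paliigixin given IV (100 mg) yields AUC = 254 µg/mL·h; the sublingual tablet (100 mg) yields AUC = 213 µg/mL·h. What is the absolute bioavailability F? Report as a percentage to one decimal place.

F = (AUC_ev / D_ev) / (AUC_iv / D_iv)
  = (213/100) / (254/100)
  = 2.13 / 2.54 = 0.8386
  = 83.86%

F = 83.9%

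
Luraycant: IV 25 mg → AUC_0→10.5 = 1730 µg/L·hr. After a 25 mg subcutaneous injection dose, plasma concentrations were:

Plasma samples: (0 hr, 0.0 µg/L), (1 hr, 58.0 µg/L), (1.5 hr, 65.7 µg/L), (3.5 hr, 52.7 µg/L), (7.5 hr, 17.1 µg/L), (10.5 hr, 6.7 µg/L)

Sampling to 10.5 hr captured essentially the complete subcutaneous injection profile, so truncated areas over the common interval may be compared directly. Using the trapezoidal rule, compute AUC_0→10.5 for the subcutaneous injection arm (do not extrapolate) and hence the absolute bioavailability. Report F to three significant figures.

Trapezoidal AUC_0→10.5 (subcutaneous injection):
  [0→1]: (0.0+58.0)/2 × 1 = 29.0
  [1→1.5]: (58.0+65.7)/2 × 0.5 = 30.925
  [1.5→3.5]: (65.7+52.7)/2 × 2 = 118.4
  [3.5→7.5]: (52.7+17.1)/2 × 4 = 139.6
  [7.5→10.5]: (17.1+6.7)/2 × 3 = 35.7
  Sum = 353.625 µg/L·hr
F = (AUC_ev/D_ev)/(AUC_iv/D_iv) = (353.625/25)/(1730/25) = 14.145/69.2 = 0.2044

F = 0.204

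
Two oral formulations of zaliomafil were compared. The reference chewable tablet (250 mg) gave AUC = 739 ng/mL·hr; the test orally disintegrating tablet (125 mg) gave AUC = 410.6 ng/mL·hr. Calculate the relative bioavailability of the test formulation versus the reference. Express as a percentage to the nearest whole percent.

F_rel = 111%

F_rel = (AUC_test/D_test) / (AUC_ref/D_ref)
      = (410.6/125) / (739/250)
      = 3.2848 / 2.956 = 1.1112 = 111.12%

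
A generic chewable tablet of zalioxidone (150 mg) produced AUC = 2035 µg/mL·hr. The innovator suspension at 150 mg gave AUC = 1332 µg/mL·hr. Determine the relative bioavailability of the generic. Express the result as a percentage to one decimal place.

F_rel = 152.8%

F_rel = (AUC_test/D_test) / (AUC_ref/D_ref)
      = (2035/150) / (1332/150)
      = 13.5667 / 8.88 = 1.5278 = 152.78%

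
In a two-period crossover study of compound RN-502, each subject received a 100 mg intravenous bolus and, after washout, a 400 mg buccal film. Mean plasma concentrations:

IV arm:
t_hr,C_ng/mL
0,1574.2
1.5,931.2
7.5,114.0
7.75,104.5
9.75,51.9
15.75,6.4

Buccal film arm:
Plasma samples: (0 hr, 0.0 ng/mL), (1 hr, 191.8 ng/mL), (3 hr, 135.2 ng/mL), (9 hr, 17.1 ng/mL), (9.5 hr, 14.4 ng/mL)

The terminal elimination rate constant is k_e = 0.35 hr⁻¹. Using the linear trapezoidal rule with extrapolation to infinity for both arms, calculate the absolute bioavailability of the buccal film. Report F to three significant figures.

F = 0.0431

Trapezoidal AUC_0→15.75 (IV):
  [0→1.5]: (1574.2+931.2)/2 × 1.5 = 1879.05
  [1.5→7.5]: (931.2+114.0)/2 × 6 = 3135.6
  [7.5→7.75]: (114.0+104.5)/2 × 0.25 = 27.3125
  [7.75→9.75]: (104.5+51.9)/2 × 2 = 156.4
  [9.75→15.75]: (51.9+6.4)/2 × 6 = 174.9
  Sum = 5373.2625 ng/mL·hr
IV tail: 6.4/0.35 = 18.286; AUC_iv,0→∞ = 5373.2625 + 18.286 = 5391.5485 ng/mL·hr
Trapezoidal AUC_0→9.5 (buccal film):
  [0→1]: (0.0+191.8)/2 × 1 = 95.9
  [1→3]: (191.8+135.2)/2 × 2 = 327.0
  [3→9]: (135.2+17.1)/2 × 6 = 456.9
  [9→9.5]: (17.1+14.4)/2 × 0.5 = 7.875
  Sum = 887.675 ng/mL·hr
buccal film tail: 14.4/0.35 = 41.143; AUC_ev,0→∞ = 887.675 + 41.143 = 928.818 ng/mL·hr
F = (AUC_ev/D_ev)/(AUC_iv/D_iv) = (928.818/400)/(5391.5485/100) = 2.322045/53.915485 = 0.0431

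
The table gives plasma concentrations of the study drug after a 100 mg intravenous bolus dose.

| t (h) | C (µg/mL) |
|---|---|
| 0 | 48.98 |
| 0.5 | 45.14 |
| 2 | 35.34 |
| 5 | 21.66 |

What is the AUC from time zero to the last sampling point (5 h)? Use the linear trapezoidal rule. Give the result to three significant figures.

Trapezoidal AUC_0→5:
  [0→0.5]: (48.98+45.14)/2 × 0.5 = 23.53
  [0.5→2]: (45.14+35.34)/2 × 1.5 = 60.36
  [2→5]: (35.34+21.66)/2 × 3 = 85.5
  Sum = 169.39 µg/mL·h

AUC = 169 µg/mL·h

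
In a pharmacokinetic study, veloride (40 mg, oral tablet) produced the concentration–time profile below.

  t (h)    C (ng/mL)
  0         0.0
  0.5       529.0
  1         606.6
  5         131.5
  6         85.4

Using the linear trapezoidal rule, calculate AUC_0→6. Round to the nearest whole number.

Trapezoidal AUC_0→6:
  [0→0.5]: (0.0+529.0)/2 × 0.5 = 132.25
  [0.5→1]: (529.0+606.6)/2 × 0.5 = 283.9
  [1→5]: (606.6+131.5)/2 × 4 = 1476.2
  [5→6]: (131.5+85.4)/2 × 1 = 108.45
  Sum = 2000.8 ng/mL·h

AUC = 2001 ng/mL·h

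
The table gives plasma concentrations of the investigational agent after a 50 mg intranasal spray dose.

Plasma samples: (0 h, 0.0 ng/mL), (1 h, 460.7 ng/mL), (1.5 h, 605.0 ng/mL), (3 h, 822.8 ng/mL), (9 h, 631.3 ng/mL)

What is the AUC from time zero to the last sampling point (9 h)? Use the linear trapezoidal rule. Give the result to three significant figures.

Trapezoidal AUC_0→9:
  [0→1]: (0.0+460.7)/2 × 1 = 230.35
  [1→1.5]: (460.7+605.0)/2 × 0.5 = 266.425
  [1.5→3]: (605.0+822.8)/2 × 1.5 = 1070.85
  [3→9]: (822.8+631.3)/2 × 6 = 4362.3
  Sum = 5929.925 ng/mL·h

AUC = 5930 ng/mL·h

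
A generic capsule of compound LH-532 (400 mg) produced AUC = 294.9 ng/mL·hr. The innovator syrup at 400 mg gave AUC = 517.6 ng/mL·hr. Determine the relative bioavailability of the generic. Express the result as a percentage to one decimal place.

F_rel = (AUC_test/D_test) / (AUC_ref/D_ref)
      = (294.9/400) / (517.6/400)
      = 0.73725 / 1.294 = 0.5697 = 56.97%

F_rel = 57.0%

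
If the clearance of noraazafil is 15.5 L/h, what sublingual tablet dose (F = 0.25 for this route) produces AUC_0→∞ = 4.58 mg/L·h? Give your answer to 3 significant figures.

Dose = 284 mg

Dose = CL × AUC_0→∞ / F
     = 15.5 × 4.58 / 0.25 = 283.96 mg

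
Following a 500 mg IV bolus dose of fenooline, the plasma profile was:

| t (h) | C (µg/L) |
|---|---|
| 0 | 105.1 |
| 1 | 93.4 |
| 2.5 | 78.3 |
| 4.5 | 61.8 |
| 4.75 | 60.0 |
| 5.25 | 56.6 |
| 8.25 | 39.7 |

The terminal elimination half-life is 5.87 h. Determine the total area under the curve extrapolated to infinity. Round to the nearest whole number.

Trapezoidal AUC_0→8.25:
  [0→1]: (105.1+93.4)/2 × 1 = 99.25
  [1→2.5]: (93.4+78.3)/2 × 1.5 = 128.775
  [2.5→4.5]: (78.3+61.8)/2 × 2 = 140.1
  [4.5→4.75]: (61.8+60.0)/2 × 0.25 = 15.225
  [4.75→5.25]: (60.0+56.6)/2 × 0.5 = 29.15
  [5.25→8.25]: (56.6+39.7)/2 × 3 = 144.45
  Sum = 556.95 µg/L·h
k_e = ln2 / t½ = 0.693147 / 5.87 = 0.1181 h^-1
Extrapolated tail: C_last / k_e = 39.7 / 0.1181 = 336.156
AUC_0→∞ = 556.95 + 336.156 = 893.106 µg/L·h

AUC = 893 µg/L·h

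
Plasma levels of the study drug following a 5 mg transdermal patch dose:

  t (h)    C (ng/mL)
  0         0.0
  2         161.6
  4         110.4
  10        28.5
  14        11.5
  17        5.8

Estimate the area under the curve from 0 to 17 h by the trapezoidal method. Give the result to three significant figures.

Trapezoidal AUC_0→17:
  [0→2]: (0.0+161.6)/2 × 2 = 161.6
  [2→4]: (161.6+110.4)/2 × 2 = 272.0
  [4→10]: (110.4+28.5)/2 × 6 = 416.7
  [10→14]: (28.5+11.5)/2 × 4 = 80.0
  [14→17]: (11.5+5.8)/2 × 3 = 25.95
  Sum = 956.25 ng/mL·h

AUC = 956 ng/mL·h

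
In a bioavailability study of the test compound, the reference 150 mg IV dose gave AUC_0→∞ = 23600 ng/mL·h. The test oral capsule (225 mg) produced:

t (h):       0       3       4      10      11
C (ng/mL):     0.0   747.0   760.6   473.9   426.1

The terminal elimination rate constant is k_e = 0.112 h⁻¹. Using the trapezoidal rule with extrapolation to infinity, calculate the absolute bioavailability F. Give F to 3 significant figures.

F = 0.278

Trapezoidal AUC_0→11 (oral capsule):
  [0→3]: (0.0+747.0)/2 × 3 = 1120.5
  [3→4]: (747.0+760.6)/2 × 1 = 753.8
  [4→10]: (760.6+473.9)/2 × 6 = 3703.5
  [10→11]: (473.9+426.1)/2 × 1 = 450.0
  Sum = 6027.8 ng/mL·h
Tail: C_last/k_e = 426.1/0.112 = 3804.464
AUC_0→∞ (oral capsule) = 6027.8 + 3804.464 = 9832.264 ng/mL·h
F = (AUC_ev/D_ev)/(AUC_iv/D_iv) = (9832.264/225)/(23600/150) = 43.699/157.333 = 0.2777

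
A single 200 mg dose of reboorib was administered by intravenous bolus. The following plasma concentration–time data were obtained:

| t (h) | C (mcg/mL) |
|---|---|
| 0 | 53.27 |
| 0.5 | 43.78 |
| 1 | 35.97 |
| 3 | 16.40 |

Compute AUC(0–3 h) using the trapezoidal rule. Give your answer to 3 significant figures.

Trapezoidal AUC_0→3:
  [0→0.5]: (53.27+43.78)/2 × 0.5 = 24.2625
  [0.5→1]: (43.78+35.97)/2 × 0.5 = 19.9375
  [1→3]: (35.97+16.40)/2 × 2 = 52.37
  Sum = 96.57 mcg/mL·h

AUC = 96.6 mcg/mL·h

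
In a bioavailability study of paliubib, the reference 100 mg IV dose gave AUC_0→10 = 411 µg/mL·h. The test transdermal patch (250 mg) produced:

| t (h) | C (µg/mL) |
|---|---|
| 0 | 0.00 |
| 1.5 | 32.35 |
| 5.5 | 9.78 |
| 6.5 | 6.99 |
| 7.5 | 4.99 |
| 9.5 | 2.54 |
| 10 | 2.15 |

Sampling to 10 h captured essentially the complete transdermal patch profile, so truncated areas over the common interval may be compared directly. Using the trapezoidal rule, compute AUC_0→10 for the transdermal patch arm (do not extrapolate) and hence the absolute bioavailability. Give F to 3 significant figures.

F = 0.128

Trapezoidal AUC_0→10 (transdermal patch):
  [0→1.5]: (0.00+32.35)/2 × 1.5 = 24.2625
  [1.5→5.5]: (32.35+9.78)/2 × 4 = 84.26
  [5.5→6.5]: (9.78+6.99)/2 × 1 = 8.385
  [6.5→7.5]: (6.99+4.99)/2 × 1 = 5.99
  [7.5→9.5]: (4.99+2.54)/2 × 2 = 7.53
  [9.5→10]: (2.54+2.15)/2 × 0.5 = 1.1725
  Sum = 131.6 µg/mL·h
F = (AUC_ev/D_ev)/(AUC_iv/D_iv) = (131.6/250)/(411/100) = 0.5264/4.11 = 0.1281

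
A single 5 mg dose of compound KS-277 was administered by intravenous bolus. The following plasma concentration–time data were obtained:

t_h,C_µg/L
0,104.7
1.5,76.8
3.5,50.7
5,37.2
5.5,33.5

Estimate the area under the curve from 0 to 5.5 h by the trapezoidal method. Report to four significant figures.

Trapezoidal AUC_0→5.5:
  [0→1.5]: (104.7+76.8)/2 × 1.5 = 136.125
  [1.5→3.5]: (76.8+50.7)/2 × 2 = 127.5
  [3.5→5]: (50.7+37.2)/2 × 1.5 = 65.925
  [5→5.5]: (37.2+33.5)/2 × 0.5 = 17.675
  Sum = 347.225 µg/L·h

AUC = 347.2 µg/L·h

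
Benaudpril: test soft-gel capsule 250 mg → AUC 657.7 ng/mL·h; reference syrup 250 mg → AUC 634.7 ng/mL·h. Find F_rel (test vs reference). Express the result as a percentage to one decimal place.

F_rel = 103.6%

F_rel = (AUC_test/D_test) / (AUC_ref/D_ref)
      = (657.7/250) / (634.7/250)
      = 2.6308 / 2.5388 = 1.0362 = 103.62%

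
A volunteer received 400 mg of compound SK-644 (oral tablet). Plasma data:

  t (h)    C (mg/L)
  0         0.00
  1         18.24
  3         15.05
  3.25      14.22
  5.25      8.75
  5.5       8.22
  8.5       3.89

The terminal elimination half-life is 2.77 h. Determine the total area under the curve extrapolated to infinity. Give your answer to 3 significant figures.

AUC = 105 mg/L·h

Trapezoidal AUC_0→8.5:
  [0→1]: (0.00+18.24)/2 × 1 = 9.12
  [1→3]: (18.24+15.05)/2 × 2 = 33.29
  [3→3.25]: (15.05+14.22)/2 × 0.25 = 3.65875
  [3.25→5.25]: (14.22+8.75)/2 × 2 = 22.97
  [5.25→5.5]: (8.75+8.22)/2 × 0.25 = 2.12125
  [5.5→8.5]: (8.22+3.89)/2 × 3 = 18.165
  Sum = 89.325 mg/L·h
k_e = ln2 / t½ = 0.693147 / 2.77 = 0.2502 h^-1
Extrapolated tail: C_last / k_e = 3.89 / 0.2502 = 15.548
AUC_0→∞ = 89.325 + 15.548 = 104.873 mg/L·h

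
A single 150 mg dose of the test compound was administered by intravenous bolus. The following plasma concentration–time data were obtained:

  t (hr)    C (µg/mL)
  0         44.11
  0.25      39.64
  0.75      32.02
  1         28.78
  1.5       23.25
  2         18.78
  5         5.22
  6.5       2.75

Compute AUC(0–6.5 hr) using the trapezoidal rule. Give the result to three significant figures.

Trapezoidal AUC_0→6.5:
  [0→0.25]: (44.11+39.64)/2 × 0.25 = 10.46875
  [0.25→0.75]: (39.64+32.02)/2 × 0.5 = 17.915
  [0.75→1]: (32.02+28.78)/2 × 0.25 = 7.6
  [1→1.5]: (28.78+23.25)/2 × 0.5 = 13.0075
  [1.5→2]: (23.25+18.78)/2 × 0.5 = 10.5075
  [2→5]: (18.78+5.22)/2 × 3 = 36.0
  [5→6.5]: (5.22+2.75)/2 × 1.5 = 5.9775
  Sum = 101.47625 µg/mL·hr

AUC = 101 µg/mL·hr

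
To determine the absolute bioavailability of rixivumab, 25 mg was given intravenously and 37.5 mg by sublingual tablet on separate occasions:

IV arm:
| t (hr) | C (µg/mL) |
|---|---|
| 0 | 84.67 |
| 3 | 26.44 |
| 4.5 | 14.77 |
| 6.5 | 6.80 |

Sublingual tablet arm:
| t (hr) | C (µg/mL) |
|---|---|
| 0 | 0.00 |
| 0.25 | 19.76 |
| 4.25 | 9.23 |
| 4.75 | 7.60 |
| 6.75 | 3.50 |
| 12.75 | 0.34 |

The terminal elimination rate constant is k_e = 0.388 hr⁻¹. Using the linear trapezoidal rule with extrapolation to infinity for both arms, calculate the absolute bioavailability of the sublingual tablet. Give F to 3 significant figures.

F = 0.248

Trapezoidal AUC_0→6.5 (IV):
  [0→3]: (84.67+26.44)/2 × 3 = 166.665
  [3→4.5]: (26.44+14.77)/2 × 1.5 = 30.9075
  [4.5→6.5]: (14.77+6.80)/2 × 2 = 21.57
  Sum = 219.1425 µg/mL·hr
IV tail: 6.80/0.388 = 17.526; AUC_iv,0→∞ = 219.1425 + 17.526 = 236.6685 µg/mL·hr
Trapezoidal AUC_0→12.75 (sublingual tablet):
  [0→0.25]: (0.00+19.76)/2 × 0.25 = 2.47
  [0.25→4.25]: (19.76+9.23)/2 × 4 = 57.98
  [4.25→4.75]: (9.23+7.60)/2 × 0.5 = 4.2075
  [4.75→6.75]: (7.60+3.50)/2 × 2 = 11.1
  [6.75→12.75]: (3.50+0.34)/2 × 6 = 11.52
  Sum = 87.2775 µg/mL·hr
sublingual tablet tail: 0.34/0.388 = 0.876; AUC_ev,0→∞ = 87.2775 + 0.876 = 88.1535 µg/mL·hr
F = (AUC_ev/D_ev)/(AUC_iv/D_iv) = (88.1535/37.5)/(236.6685/25) = 2.35076/9.46674 = 0.2483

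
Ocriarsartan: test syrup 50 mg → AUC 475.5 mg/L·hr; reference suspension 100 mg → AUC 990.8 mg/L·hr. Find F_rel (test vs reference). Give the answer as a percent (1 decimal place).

F_rel = (AUC_test/D_test) / (AUC_ref/D_ref)
      = (475.5/50) / (990.8/100)
      = 9.51 / 9.908 = 0.9598 = 95.98%

F_rel = 96.0%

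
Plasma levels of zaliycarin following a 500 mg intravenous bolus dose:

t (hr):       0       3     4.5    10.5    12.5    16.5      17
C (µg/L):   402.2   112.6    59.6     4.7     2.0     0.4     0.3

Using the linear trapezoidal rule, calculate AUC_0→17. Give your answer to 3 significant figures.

AUC = 1110 µg/L·hr

Trapezoidal AUC_0→17:
  [0→3]: (402.2+112.6)/2 × 3 = 772.2
  [3→4.5]: (112.6+59.6)/2 × 1.5 = 129.15
  [4.5→10.5]: (59.6+4.7)/2 × 6 = 192.9
  [10.5→12.5]: (4.7+2.0)/2 × 2 = 6.7
  [12.5→16.5]: (2.0+0.4)/2 × 4 = 4.8
  [16.5→17]: (0.4+0.3)/2 × 0.5 = 0.175
  Sum = 1105.925 µg/L·hr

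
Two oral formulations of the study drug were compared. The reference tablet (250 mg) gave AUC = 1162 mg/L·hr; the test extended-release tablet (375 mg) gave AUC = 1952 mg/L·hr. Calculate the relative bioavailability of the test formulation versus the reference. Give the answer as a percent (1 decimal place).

F_rel = 112.0%

F_rel = (AUC_test/D_test) / (AUC_ref/D_ref)
      = (1952/375) / (1162/250)
      = 5.20533 / 4.648 = 1.1199 = 111.99%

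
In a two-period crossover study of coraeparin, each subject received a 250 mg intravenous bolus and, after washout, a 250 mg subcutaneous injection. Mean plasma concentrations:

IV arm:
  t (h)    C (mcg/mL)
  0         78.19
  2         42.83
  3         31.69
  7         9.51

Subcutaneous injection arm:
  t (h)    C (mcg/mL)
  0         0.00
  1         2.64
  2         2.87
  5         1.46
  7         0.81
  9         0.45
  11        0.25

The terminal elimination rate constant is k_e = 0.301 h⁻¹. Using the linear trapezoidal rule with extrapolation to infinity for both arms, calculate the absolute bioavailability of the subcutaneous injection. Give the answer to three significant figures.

F = 0.0574

Trapezoidal AUC_0→7 (IV):
  [0→2]: (78.19+42.83)/2 × 2 = 121.02
  [2→3]: (42.83+31.69)/2 × 1 = 37.26
  [3→7]: (31.69+9.51)/2 × 4 = 82.4
  Sum = 240.68 mcg/mL·h
IV tail: 9.51/0.301 = 31.595; AUC_iv,0→∞ = 240.68 + 31.595 = 272.275 mcg/mL·h
Trapezoidal AUC_0→11 (subcutaneous injection):
  [0→1]: (0.00+2.64)/2 × 1 = 1.32
  [1→2]: (2.64+2.87)/2 × 1 = 2.755
  [2→5]: (2.87+1.46)/2 × 3 = 6.495
  [5→7]: (1.46+0.81)/2 × 2 = 2.27
  [7→9]: (0.81+0.45)/2 × 2 = 1.26
  [9→11]: (0.45+0.25)/2 × 2 = 0.7
  Sum = 14.8 mcg/mL·h
subcutaneous injection tail: 0.25/0.301 = 0.831; AUC_ev,0→∞ = 14.8 + 0.831 = 15.631 mcg/mL·h
F = (AUC_ev/D_ev)/(AUC_iv/D_iv) = (15.631/250)/(272.275/250) = 0.062524/1.0891 = 0.0574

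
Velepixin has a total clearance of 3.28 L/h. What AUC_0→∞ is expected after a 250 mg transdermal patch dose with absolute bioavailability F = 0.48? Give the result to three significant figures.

AUC = 36.6 mg/L·h

AUC_0→∞ = F × Dose / CL
        = 0.48 × 250 / 3.28 = 36.5854 mg/L·h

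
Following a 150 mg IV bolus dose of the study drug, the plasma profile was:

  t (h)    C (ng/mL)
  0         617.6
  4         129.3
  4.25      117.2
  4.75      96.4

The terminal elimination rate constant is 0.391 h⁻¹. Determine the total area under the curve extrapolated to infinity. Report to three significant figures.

Trapezoidal AUC_0→4.75:
  [0→4]: (617.6+129.3)/2 × 4 = 1493.8
  [4→4.25]: (129.3+117.2)/2 × 0.25 = 30.8125
  [4.25→4.75]: (117.2+96.4)/2 × 0.5 = 53.4
  Sum = 1578.0125 ng/mL·h
Extrapolated tail: C_last / k_e = 96.4 / 0.391 = 246.547
AUC_0→∞ = 1578.0125 + 246.547 = 1824.5595 ng/mL·h

AUC = 1820 ng/mL·h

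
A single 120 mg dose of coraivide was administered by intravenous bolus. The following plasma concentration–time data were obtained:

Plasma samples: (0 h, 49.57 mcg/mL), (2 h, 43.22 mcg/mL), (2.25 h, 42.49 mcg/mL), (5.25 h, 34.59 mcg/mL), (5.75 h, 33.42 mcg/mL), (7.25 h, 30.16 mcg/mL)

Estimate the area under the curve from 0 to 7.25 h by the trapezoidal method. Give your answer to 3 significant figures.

Trapezoidal AUC_0→7.25:
  [0→2]: (49.57+43.22)/2 × 2 = 92.79
  [2→2.25]: (43.22+42.49)/2 × 0.25 = 10.71375
  [2.25→5.25]: (42.49+34.59)/2 × 3 = 115.62
  [5.25→5.75]: (34.59+33.42)/2 × 0.5 = 17.0025
  [5.75→7.25]: (33.42+30.16)/2 × 1.5 = 47.685
  Sum = 283.81125 mcg/mL·h

AUC = 284 mcg/mL·h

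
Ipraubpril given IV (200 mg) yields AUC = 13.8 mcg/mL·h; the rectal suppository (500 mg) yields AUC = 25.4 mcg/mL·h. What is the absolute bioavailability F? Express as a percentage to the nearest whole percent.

F = 74%

F = (AUC_ev / D_ev) / (AUC_iv / D_iv)
  = (25.4/500) / (13.8/200)
  = 0.0508 / 0.069 = 0.7362
  = 73.62%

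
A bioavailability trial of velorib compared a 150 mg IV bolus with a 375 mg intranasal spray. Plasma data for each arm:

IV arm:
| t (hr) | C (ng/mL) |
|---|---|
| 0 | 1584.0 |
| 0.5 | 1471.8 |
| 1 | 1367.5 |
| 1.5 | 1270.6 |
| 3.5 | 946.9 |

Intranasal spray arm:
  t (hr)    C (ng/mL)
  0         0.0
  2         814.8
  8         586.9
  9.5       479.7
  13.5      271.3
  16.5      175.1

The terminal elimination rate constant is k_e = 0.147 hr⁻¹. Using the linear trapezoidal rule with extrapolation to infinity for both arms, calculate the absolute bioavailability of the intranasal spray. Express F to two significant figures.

Trapezoidal AUC_0→3.5 (IV):
  [0→0.5]: (1584.0+1471.8)/2 × 0.5 = 763.95
  [0.5→1]: (1471.8+1367.5)/2 × 0.5 = 709.825
  [1→1.5]: (1367.5+1270.6)/2 × 0.5 = 659.525
  [1.5→3.5]: (1270.6+946.9)/2 × 2 = 2217.5
  Sum = 4350.8 ng/mL·hr
IV tail: 946.9/0.147 = 6441.497; AUC_iv,0→∞ = 4350.8 + 6441.497 = 10792.297 ng/mL·hr
Trapezoidal AUC_0→16.5 (intranasal spray):
  [0→2]: (0.0+814.8)/2 × 2 = 814.8
  [2→8]: (814.8+586.9)/2 × 6 = 4205.1
  [8→9.5]: (586.9+479.7)/2 × 1.5 = 799.95
  [9.5→13.5]: (479.7+271.3)/2 × 4 = 1502.0
  [13.5→16.5]: (271.3+175.1)/2 × 3 = 669.6
  Sum = 7991.45 ng/mL·hr
intranasal spray tail: 175.1/0.147 = 1191.156; AUC_ev,0→∞ = 7991.45 + 1191.156 = 9182.606 ng/mL·hr
F = (AUC_ev/D_ev)/(AUC_iv/D_iv) = (9182.606/375)/(10792.297/150) = 24.4869/71.9486 = 0.3403

F = 0.34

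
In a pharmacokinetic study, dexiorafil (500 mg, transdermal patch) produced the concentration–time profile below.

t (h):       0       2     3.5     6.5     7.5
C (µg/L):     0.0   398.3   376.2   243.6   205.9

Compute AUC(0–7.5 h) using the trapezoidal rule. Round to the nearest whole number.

Trapezoidal AUC_0→7.5:
  [0→2]: (0.0+398.3)/2 × 2 = 398.3
  [2→3.5]: (398.3+376.2)/2 × 1.5 = 580.875
  [3.5→6.5]: (376.2+243.6)/2 × 3 = 929.7
  [6.5→7.5]: (243.6+205.9)/2 × 1 = 224.75
  Sum = 2133.625 µg/L·h

AUC = 2134 µg/L·h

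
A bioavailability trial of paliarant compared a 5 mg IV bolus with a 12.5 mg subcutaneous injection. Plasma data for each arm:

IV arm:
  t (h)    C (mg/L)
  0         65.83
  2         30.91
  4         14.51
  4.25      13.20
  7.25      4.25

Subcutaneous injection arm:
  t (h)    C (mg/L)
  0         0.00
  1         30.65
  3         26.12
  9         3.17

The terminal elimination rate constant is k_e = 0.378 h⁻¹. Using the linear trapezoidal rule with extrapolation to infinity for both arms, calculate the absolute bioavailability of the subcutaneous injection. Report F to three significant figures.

F = 0.368

Trapezoidal AUC_0→7.25 (IV):
  [0→2]: (65.83+30.91)/2 × 2 = 96.74
  [2→4]: (30.91+14.51)/2 × 2 = 45.42
  [4→4.25]: (14.51+13.20)/2 × 0.25 = 3.46375
  [4.25→7.25]: (13.20+4.25)/2 × 3 = 26.175
  Sum = 171.79875 mg/L·h
IV tail: 4.25/0.378 = 11.243; AUC_iv,0→∞ = 171.79875 + 11.243 = 183.04175 mg/L·h
Trapezoidal AUC_0→9 (subcutaneous injection):
  [0→1]: (0.00+30.65)/2 × 1 = 15.325
  [1→3]: (30.65+26.12)/2 × 2 = 56.77
  [3→9]: (26.12+3.17)/2 × 6 = 87.87
  Sum = 159.965 mg/L·h
subcutaneous injection tail: 3.17/0.378 = 8.386; AUC_ev,0→∞ = 159.965 + 8.386 = 168.351 mg/L·h
F = (AUC_ev/D_ev)/(AUC_iv/D_iv) = (168.351/12.5)/(183.04175/5) = 13.46808/36.60835 = 0.3679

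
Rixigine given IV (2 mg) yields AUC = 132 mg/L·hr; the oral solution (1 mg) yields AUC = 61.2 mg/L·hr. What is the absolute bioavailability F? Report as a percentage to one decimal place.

F = (AUC_ev / D_ev) / (AUC_iv / D_iv)
  = (61.2/1) / (132/2)
  = 61.2 / 66 = 0.9273
  = 92.73%

F = 92.7%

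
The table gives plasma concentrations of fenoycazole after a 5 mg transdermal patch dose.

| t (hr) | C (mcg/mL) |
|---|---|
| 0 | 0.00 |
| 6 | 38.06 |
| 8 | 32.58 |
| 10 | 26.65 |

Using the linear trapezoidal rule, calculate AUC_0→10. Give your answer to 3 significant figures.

AUC = 244 mcg/mL·hr

Trapezoidal AUC_0→10:
  [0→6]: (0.00+38.06)/2 × 6 = 114.18
  [6→8]: (38.06+32.58)/2 × 2 = 70.64
  [8→10]: (32.58+26.65)/2 × 2 = 59.23
  Sum = 244.05 mcg/mL·hr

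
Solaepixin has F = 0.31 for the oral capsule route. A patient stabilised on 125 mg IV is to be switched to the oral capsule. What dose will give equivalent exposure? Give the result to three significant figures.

D_oral = 403 mg

For equal systemic exposure: F × D_ev = D_iv
D_ev = D_iv / F = 125 / 0.31 = 403.226 mg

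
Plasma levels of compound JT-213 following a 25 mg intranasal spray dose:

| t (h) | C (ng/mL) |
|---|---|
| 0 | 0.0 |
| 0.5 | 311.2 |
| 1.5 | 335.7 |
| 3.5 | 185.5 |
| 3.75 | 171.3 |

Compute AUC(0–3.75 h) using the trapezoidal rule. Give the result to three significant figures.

Trapezoidal AUC_0→3.75:
  [0→0.5]: (0.0+311.2)/2 × 0.5 = 77.8
  [0.5→1.5]: (311.2+335.7)/2 × 1 = 323.45
  [1.5→3.5]: (335.7+185.5)/2 × 2 = 521.2
  [3.5→3.75]: (185.5+171.3)/2 × 0.25 = 44.6
  Sum = 967.05 ng/mL·h

AUC = 967 ng/mL·h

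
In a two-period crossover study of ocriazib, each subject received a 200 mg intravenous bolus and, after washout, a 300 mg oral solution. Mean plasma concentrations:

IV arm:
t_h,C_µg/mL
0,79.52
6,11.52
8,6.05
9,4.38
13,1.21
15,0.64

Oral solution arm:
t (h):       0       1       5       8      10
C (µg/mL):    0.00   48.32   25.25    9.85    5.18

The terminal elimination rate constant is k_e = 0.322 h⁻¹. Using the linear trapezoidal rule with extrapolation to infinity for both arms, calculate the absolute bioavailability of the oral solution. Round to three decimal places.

F = 0.547

Trapezoidal AUC_0→15 (IV):
  [0→6]: (79.52+11.52)/2 × 6 = 273.12
  [6→8]: (11.52+6.05)/2 × 2 = 17.57
  [8→9]: (6.05+4.38)/2 × 1 = 5.215
  [9→13]: (4.38+1.21)/2 × 4 = 11.18
  [13→15]: (1.21+0.64)/2 × 2 = 1.85
  Sum = 308.935 µg/mL·h
IV tail: 0.64/0.322 = 1.988; AUC_iv,0→∞ = 308.935 + 1.988 = 310.923 µg/mL·h
Trapezoidal AUC_0→10 (oral solution):
  [0→1]: (0.00+48.32)/2 × 1 = 24.16
  [1→5]: (48.32+25.25)/2 × 4 = 147.14
  [5→8]: (25.25+9.85)/2 × 3 = 52.65
  [8→10]: (9.85+5.18)/2 × 2 = 15.03
  Sum = 238.98 µg/mL·h
oral solution tail: 5.18/0.322 = 16.087; AUC_ev,0→∞ = 238.98 + 16.087 = 255.067 µg/mL·h
F = (AUC_ev/D_ev)/(AUC_iv/D_iv) = (255.067/300)/(310.923/200) = 0.850223/1.554615 = 0.5469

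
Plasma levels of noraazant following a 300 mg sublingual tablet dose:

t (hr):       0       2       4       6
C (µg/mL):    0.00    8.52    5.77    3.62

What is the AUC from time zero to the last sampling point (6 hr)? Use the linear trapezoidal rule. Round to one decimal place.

Trapezoidal AUC_0→6:
  [0→2]: (0.00+8.52)/2 × 2 = 8.52
  [2→4]: (8.52+5.77)/2 × 2 = 14.29
  [4→6]: (5.77+3.62)/2 × 2 = 9.39
  Sum = 32.2 µg/mL·hr

AUC = 32.2 µg/mL·hr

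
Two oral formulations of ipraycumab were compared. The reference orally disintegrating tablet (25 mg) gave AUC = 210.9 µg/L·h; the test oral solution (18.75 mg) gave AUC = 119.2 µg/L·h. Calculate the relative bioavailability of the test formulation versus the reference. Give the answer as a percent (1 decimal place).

F_rel = 75.4%

F_rel = (AUC_test/D_test) / (AUC_ref/D_ref)
      = (119.2/18.75) / (210.9/25)
      = 6.35733 / 8.436 = 0.7536 = 75.36%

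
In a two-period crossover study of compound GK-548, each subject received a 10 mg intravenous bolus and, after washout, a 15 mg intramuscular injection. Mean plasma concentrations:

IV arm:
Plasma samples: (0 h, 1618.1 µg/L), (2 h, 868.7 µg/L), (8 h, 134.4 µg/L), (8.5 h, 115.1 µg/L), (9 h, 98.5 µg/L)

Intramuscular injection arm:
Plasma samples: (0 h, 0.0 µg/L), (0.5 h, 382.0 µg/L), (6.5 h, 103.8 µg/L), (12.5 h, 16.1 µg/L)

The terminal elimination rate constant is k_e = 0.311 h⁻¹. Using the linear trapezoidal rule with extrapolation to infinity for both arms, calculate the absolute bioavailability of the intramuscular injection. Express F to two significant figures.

F = 0.22

Trapezoidal AUC_0→9 (IV):
  [0→2]: (1618.1+868.7)/2 × 2 = 2486.8
  [2→8]: (868.7+134.4)/2 × 6 = 3009.3
  [8→8.5]: (134.4+115.1)/2 × 0.5 = 62.375
  [8.5→9]: (115.1+98.5)/2 × 0.5 = 53.4
  Sum = 5611.875 µg/L·h
IV tail: 98.5/0.311 = 316.720; AUC_iv,0→∞ = 5611.875 + 316.720 = 5928.595 µg/L·h
Trapezoidal AUC_0→12.5 (intramuscular injection):
  [0→0.5]: (0.0+382.0)/2 × 0.5 = 95.5
  [0.5→6.5]: (382.0+103.8)/2 × 6 = 1457.4
  [6.5→12.5]: (103.8+16.1)/2 × 6 = 359.7
  Sum = 1912.6 µg/L·h
intramuscular injection tail: 16.1/0.311 = 51.768; AUC_ev,0→∞ = 1912.6 + 51.768 = 1964.368 µg/L·h
F = (AUC_ev/D_ev)/(AUC_iv/D_iv) = (1964.368/15)/(5928.595/10) = 130.958/592.8595 = 0.2209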